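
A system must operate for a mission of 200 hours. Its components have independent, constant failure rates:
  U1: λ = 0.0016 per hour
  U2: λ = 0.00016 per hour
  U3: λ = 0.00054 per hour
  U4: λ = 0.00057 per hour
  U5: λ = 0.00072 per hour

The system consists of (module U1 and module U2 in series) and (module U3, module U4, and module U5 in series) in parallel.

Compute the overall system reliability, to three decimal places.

R(U1) = exp(−0.0016 × 200) = 0.72615
R(U2) = exp(−0.00016 × 200) = 0.96851
R(U3) = exp(−0.00054 × 200) = 0.89763
R(U4) = exp(−0.00057 × 200) = 0.89226
R(U5) = exp(−0.00072 × 200) = 0.86589
Series (U1 and U2): 0.72615 × 0.96851 = 0.70328
Series (U3, U4, and U5): 0.89763 × 0.89226 × 0.86589 = 0.69351
Parallel ([0.70328] and [0.69351]): 1 − (1 − 0.70328)(1 − 0.69351) = 0.909

0.909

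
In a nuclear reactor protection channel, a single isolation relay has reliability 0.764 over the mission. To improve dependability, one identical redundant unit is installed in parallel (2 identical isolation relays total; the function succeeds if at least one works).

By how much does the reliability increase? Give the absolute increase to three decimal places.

R_before = 0.764
R_after = 1 − (1 − 0.764)^2 = 0.944
ΔR = 0.944 − 0.764 = 0.180

0.180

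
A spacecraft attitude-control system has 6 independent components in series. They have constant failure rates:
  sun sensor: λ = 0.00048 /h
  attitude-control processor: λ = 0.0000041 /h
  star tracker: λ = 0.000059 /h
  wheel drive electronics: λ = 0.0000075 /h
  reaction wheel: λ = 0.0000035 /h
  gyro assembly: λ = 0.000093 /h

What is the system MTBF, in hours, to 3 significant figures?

1550

Series of exponential components: λ_sys = Σ λ_i
λ_sys = 0.00048 + 0.0000041 + 0.000059 + 0.0000075 + 0.0000035 + 0.000093 = 6.4710e-04 /h
MTBF = 1 / λ_sys = 1550 h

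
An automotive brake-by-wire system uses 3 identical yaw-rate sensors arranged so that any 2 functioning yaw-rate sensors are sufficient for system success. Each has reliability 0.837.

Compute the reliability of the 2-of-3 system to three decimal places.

0.929

R = Σ_{i=2}^{3} C(3,i) p^i (1−p)^{3−i} with p = 0.837
C(3,2)·0.837^2·0.163^1 = 0.34258
C(3,3)·0.837^3·0.163^0 = 0.58638
Sum = 0.929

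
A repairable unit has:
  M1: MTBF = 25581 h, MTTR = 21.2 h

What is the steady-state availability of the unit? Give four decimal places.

0.9992

A(M1) = MTBF/(MTBF+MTTR) = 25581/(25581+21.2) = 0.9992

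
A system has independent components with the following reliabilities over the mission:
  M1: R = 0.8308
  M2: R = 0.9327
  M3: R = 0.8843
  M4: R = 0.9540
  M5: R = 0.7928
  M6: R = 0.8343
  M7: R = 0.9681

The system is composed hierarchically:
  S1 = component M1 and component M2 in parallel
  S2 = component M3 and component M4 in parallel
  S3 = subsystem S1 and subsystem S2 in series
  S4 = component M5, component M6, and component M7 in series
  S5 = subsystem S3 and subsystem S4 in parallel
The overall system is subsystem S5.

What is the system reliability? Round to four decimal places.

0.9940

Parallel (M1 and M2): 1 − (1 − 0.830800)(1 − 0.932700) = 0.988613
Parallel (M3 and M4): 1 − (1 − 0.884300)(1 − 0.954000) = 0.994678
Series ([0.988613] and [0.994678]): 0.988613 × 0.994678 = 0.983352
Series (M5, M6, and M7): 0.792800 × 0.834300 × 0.968100 = 0.640333
Parallel ([0.983352] and [0.640333]): 1 − (1 − 0.983352)(1 − 0.640333) = 0.9940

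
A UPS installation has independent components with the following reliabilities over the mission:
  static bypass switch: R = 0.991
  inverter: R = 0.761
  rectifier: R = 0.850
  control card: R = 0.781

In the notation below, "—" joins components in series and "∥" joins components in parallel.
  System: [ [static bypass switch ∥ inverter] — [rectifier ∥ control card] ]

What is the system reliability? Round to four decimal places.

0.9651

Parallel (static bypass switch and inverter): 1 − (1 − 0.991000)(1 − 0.761000) = 0.997849
Parallel (rectifier and control card): 1 − (1 − 0.850000)(1 − 0.781000) = 0.967150
Series ([0.997849] and [0.967150]): 0.997849 × 0.967150 = 0.9651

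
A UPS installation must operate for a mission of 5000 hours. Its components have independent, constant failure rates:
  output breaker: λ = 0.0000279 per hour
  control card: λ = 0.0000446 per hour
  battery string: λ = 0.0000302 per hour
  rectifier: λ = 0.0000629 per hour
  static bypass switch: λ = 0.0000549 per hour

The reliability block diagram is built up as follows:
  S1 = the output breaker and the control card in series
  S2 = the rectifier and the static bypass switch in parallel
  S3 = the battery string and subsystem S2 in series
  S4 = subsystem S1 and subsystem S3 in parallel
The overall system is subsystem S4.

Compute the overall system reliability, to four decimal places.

R(output breaker) = exp(−0.0000279 × 5000) = 0.869793
R(control card) = exp(−0.0000446 × 5000) = 0.800115
R(battery string) = exp(−0.0000302 × 5000) = 0.859848
R(rectifier) = exp(−0.0000629 × 5000) = 0.730154
R(static bypass switch) = exp(−0.0000549 × 5000) = 0.759952
Series (output breaker and control card): 0.869793 × 0.800115 = 0.695934
Parallel (rectifier and static bypass switch): 1 − (1 − 0.730154)(1 − 0.759952) = 0.935224
Series (battery string and [0.935224]): 0.859848 × 0.935224 = 0.804150
Parallel ([0.695934] and [0.804150]): 1 − (1 − 0.695934)(1 − 0.804150) = 0.9404

0.9404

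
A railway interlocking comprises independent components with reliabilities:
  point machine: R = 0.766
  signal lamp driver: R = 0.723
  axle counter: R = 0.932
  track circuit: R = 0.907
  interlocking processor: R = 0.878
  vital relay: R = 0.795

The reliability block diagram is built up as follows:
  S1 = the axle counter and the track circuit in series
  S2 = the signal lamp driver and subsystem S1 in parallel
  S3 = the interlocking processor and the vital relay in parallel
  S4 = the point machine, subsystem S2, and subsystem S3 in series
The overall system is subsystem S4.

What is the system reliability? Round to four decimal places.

0.7148

Series (axle counter and track circuit): 0.932000 × 0.907000 = 0.845324
Parallel (signal lamp driver and [0.845324]): 1 − (1 − 0.723000)(1 − 0.845324) = 0.957155
Parallel (interlocking processor and vital relay): 1 − (1 − 0.878000)(1 − 0.795000) = 0.974990
Series (point machine, [0.957155], and [0.974990]): 0.766000 × 0.957155 × 0.974990 = 0.7148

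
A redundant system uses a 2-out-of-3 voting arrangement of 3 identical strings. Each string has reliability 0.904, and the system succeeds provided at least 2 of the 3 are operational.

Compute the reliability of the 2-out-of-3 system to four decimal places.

R = Σ_{i=2}^{3} C(3,i) p^i (1−p)^{3−i} with p = 0.904
C(3,2)·0.904^2·0.096^1 = 0.235358
C(3,3)·0.904^3·0.096^0 = 0.738763
Sum = 0.9741

0.9741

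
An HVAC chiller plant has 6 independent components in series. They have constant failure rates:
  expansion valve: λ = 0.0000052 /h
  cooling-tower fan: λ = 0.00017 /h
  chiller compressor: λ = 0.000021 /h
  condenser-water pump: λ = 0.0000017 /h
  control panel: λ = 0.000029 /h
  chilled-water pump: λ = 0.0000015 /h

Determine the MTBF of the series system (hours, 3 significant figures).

Series of exponential components: λ_sys = Σ λ_i
λ_sys = 0.0000052 + 0.00017 + 0.000021 + 0.0000017 + 0.000029 + 0.0000015 = 2.2840e-04 /h
MTBF = 1 / λ_sys = 4380 h

4380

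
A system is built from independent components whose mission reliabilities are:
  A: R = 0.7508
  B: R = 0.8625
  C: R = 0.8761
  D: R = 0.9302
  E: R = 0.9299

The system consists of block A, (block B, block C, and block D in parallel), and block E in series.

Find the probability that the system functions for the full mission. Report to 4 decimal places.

0.6973

Parallel (B, C, and D): 1 − (1 − 0.862500)(1 − 0.876100)(1 − 0.930200) = 0.998811
Series (A, [0.998811], and E): 0.750800 × 0.998811 × 0.929900 = 0.6973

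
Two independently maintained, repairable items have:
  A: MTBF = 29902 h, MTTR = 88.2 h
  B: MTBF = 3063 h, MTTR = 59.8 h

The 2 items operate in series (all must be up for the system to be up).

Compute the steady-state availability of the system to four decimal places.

0.9780

A(A) = MTBF/(MTBF+MTTR) = 29902/(29902+88.2) = 0.997059
A(B) = MTBF/(MTBF+MTTR) = 3063/(3063+59.8) = 0.980851
Series availability: 0.997059 × 0.980851 = 0.9780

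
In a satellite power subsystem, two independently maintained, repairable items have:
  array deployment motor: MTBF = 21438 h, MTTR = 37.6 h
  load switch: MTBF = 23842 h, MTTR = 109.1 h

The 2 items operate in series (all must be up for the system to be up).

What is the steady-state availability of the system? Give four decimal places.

0.9937

A(array deployment motor) = MTBF/(MTBF+MTTR) = 21438/(21438+37.6) = 0.998249
A(load switch) = MTBF/(MTBF+MTTR) = 23842/(23842+109.1) = 0.995445
Series availability: 0.998249 × 0.995445 = 0.9937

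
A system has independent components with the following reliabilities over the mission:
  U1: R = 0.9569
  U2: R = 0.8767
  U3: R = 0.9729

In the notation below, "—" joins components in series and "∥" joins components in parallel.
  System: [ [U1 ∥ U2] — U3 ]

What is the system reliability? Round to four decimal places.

0.9677

Parallel (U1 and U2): 1 − (1 − 0.956900)(1 − 0.876700) = 0.994686
Series ([0.994686] and U3): 0.994686 × 0.972900 = 0.9677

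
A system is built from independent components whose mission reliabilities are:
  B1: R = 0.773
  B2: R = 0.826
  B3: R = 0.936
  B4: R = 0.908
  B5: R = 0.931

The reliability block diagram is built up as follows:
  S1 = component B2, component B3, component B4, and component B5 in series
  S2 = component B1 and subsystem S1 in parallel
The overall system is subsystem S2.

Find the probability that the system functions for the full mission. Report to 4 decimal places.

Series (B2, B3, B4, and B5): 0.826000 × 0.936000 × 0.908000 × 0.931000 = 0.653569
Parallel (B1 and [0.653569]): 1 − (1 − 0.773000)(1 − 0.653569) = 0.9214

0.9214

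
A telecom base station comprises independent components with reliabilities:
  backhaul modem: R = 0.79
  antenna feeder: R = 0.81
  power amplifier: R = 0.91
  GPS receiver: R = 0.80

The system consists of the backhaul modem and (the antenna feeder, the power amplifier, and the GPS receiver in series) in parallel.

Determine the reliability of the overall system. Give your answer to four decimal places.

0.9138

Series (antenna feeder, power amplifier, and GPS receiver): 0.810000 × 0.910000 × 0.800000 = 0.589680
Parallel (backhaul modem and [0.589680]): 1 − (1 − 0.790000)(1 − 0.589680) = 0.9138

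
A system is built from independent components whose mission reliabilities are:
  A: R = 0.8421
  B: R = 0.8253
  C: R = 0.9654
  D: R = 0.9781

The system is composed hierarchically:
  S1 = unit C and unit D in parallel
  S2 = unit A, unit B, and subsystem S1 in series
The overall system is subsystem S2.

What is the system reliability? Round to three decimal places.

Parallel (C and D): 1 − (1 − 0.96540)(1 − 0.97810) = 0.99924
Series (A, B, and [0.99924]): 0.84210 × 0.82530 × 0.99924 = 0.694

0.694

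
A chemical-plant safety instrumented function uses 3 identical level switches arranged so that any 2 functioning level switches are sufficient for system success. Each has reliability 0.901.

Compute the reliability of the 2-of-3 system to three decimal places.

R = Σ_{i=2}^{3} C(3,i) p^i (1−p)^{3−i} with p = 0.901
C(3,2)·0.901^2·0.099^1 = 0.24110
C(3,3)·0.901^3·0.099^0 = 0.73143
Sum = 0.973

0.973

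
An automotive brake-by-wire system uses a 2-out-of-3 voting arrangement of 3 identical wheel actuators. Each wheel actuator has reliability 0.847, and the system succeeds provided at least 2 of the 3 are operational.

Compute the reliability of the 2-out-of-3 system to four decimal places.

0.9369

R = Σ_{i=2}^{3} C(3,i) p^i (1−p)^{3−i} with p = 0.847
C(3,2)·0.847^2·0.153^1 = 0.329291
C(3,3)·0.847^3·0.153^0 = 0.607645
Sum = 0.9369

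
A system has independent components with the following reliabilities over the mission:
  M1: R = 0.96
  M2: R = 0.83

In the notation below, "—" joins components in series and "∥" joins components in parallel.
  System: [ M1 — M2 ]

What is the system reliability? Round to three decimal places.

0.797

Series (M1 and M2): 0.96000 × 0.83000 = 0.797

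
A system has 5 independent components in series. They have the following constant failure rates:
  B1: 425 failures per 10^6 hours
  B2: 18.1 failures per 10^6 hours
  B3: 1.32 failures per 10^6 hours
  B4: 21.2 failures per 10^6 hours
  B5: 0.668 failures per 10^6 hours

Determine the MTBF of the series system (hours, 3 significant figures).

2140

Series of exponential components: λ_sys = Σ λ_i
λ_sys = 0.000425 + 0.0000181 + 0.00000132 + 0.0000212 + 0.000000668 = 4.6629e-04 /h
MTBF = 1 / λ_sys = 2140 h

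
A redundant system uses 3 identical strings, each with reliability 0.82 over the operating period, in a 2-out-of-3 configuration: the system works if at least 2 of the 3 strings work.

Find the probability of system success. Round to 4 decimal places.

0.9145

R = Σ_{i=2}^{3} C(3,i) p^i (1−p)^{3−i} with p = 0.82
C(3,2)·0.82^2·0.18^1 = 0.363096
C(3,3)·0.82^3·0.18^0 = 0.551368
Sum = 0.9145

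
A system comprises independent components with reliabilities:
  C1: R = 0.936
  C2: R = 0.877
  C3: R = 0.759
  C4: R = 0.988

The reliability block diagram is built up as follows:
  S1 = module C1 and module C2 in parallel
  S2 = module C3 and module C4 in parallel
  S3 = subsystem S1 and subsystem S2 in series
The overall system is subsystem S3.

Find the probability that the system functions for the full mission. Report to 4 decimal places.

0.9893

Parallel (C1 and C2): 1 − (1 − 0.936000)(1 − 0.877000) = 0.992128
Parallel (C3 and C4): 1 − (1 − 0.759000)(1 − 0.988000) = 0.997108
Series ([0.992128] and [0.997108]): 0.992128 × 0.997108 = 0.9893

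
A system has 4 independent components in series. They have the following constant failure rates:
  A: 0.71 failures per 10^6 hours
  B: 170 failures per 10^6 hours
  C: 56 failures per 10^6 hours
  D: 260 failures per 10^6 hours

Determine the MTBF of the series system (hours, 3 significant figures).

Series of exponential components: λ_sys = Σ λ_i
λ_sys = 0.00000071 + 0.00017 + 0.000056 + 0.00026 = 4.8671e-04 /h
MTBF = 1 / λ_sys = 2050 h

2050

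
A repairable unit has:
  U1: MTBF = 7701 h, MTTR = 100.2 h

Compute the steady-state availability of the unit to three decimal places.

0.987

A(U1) = MTBF/(MTBF+MTTR) = 7701/(7701+100.2) = 0.987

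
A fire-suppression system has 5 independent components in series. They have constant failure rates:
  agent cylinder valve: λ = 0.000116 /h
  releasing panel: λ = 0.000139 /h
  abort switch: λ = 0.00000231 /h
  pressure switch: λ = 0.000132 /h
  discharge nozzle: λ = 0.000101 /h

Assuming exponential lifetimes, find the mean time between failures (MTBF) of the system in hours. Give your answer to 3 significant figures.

2040

Series of exponential components: λ_sys = Σ λ_i
λ_sys = 0.000116 + 0.000139 + 0.00000231 + 0.000132 + 0.000101 = 4.9031e-04 /h
MTBF = 1 / λ_sys = 2040 h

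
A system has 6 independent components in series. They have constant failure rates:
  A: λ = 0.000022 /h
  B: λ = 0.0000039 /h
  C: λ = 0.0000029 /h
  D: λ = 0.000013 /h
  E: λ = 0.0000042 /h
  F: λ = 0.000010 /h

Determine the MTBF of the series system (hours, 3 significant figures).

17900

Series of exponential components: λ_sys = Σ λ_i
λ_sys = 0.000022 + 0.0000039 + 0.0000029 + 0.000013 + 0.0000042 + 0.000010 = 5.6000e-05 /h
MTBF = 1 / λ_sys = 17900 h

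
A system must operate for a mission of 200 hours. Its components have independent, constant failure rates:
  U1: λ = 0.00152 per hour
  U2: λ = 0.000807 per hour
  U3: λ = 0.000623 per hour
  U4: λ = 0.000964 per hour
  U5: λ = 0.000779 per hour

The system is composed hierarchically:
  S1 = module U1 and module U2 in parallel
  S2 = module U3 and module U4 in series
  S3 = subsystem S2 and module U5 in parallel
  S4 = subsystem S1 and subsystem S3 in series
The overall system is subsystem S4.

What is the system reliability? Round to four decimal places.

R(U1) = exp(−0.00152 × 200) = 0.737861
R(U2) = exp(−0.000807 × 200) = 0.850952
R(U3) = exp(−0.000623 × 200) = 0.882850
R(U4) = exp(−0.000964 × 200) = 0.824647
R(U5) = exp(−0.000779 × 200) = 0.855730
Parallel (U1 and U2): 1 − (1 − 0.737861)(1 − 0.850952) = 0.960929
Series (U3 and U4): 0.882850 × 0.824647 = 0.728040
Parallel ([0.728040] and U5): 1 − (1 − 0.728040)(1 − 0.855730) = 0.960764
Series ([0.960929] and [0.960764]): 0.960929 × 0.960764 = 0.9232

0.9232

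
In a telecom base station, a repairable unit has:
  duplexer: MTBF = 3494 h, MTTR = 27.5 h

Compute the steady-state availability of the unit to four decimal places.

0.9922

A(duplexer) = MTBF/(MTBF+MTTR) = 3494/(3494+27.5) = 0.9922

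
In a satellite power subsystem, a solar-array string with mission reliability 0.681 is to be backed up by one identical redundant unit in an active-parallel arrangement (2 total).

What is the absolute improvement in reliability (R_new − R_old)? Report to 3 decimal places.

R_before = 0.681
R_after = 1 − (1 − 0.681)^2 = 0.898
ΔR = 0.898 − 0.681 = 0.217

0.217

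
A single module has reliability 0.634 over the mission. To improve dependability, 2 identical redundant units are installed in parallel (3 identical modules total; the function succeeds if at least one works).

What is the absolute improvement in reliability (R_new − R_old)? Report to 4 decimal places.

R_before = 0.634
R_after = 1 − (1 − 0.634)^3 = 0.9510
ΔR = 0.9510 − 0.634 = 0.3170

0.3170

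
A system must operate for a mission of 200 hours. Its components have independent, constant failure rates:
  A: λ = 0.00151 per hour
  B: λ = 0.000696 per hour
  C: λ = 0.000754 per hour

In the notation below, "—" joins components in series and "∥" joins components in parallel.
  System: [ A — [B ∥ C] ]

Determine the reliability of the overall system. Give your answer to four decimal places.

R(A) = exp(−0.00151 × 200) = 0.739338
R(B) = exp(−0.000696 × 200) = 0.870054
R(C) = exp(−0.000754 × 200) = 0.860020
Parallel (B and C): 1 − (1 − 0.870054)(1 − 0.860020) = 0.981810
Series (A and [0.981810]): 0.739338 × 0.981810 = 0.7259

0.7259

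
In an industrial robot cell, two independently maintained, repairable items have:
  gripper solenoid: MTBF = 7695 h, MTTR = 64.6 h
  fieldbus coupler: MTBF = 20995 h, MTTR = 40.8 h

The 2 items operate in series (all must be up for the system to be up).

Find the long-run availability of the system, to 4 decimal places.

A(gripper solenoid) = MTBF/(MTBF+MTTR) = 7695/(7695+64.6) = 0.991675
A(fieldbus coupler) = MTBF/(MTBF+MTTR) = 20995/(20995+40.8) = 0.998060
Series availability: 0.991675 × 0.998060 = 0.9898

0.9898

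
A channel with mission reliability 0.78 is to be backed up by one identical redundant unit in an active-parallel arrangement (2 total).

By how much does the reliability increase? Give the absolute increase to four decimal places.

R_before = 0.78
R_after = 1 − (1 − 0.78)^2 = 0.9516
ΔR = 0.9516 − 0.78 = 0.1716

0.1716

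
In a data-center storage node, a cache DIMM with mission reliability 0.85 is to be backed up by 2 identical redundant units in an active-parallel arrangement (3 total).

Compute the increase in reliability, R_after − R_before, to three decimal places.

0.147

R_before = 0.85
R_after = 1 − (1 − 0.85)^3 = 0.997
ΔR = 0.997 − 0.85 = 0.147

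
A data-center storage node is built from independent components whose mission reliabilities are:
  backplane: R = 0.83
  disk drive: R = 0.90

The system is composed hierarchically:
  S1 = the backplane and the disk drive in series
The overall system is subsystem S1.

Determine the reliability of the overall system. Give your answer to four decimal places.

0.7470

Series (backplane and disk drive): 0.830000 × 0.900000 = 0.7470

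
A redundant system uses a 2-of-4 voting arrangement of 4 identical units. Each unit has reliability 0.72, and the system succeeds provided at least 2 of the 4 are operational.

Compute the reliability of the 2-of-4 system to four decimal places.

0.9306

R = Σ_{i=2}^{4} C(4,i) p^i (1−p)^{4−i} with p = 0.72
C(4,2)·0.72^2·0.28^2 = 0.243855
C(4,3)·0.72^3·0.28^1 = 0.418038
C(4,4)·0.72^4·0.28^0 = 0.268739
Sum = 0.9306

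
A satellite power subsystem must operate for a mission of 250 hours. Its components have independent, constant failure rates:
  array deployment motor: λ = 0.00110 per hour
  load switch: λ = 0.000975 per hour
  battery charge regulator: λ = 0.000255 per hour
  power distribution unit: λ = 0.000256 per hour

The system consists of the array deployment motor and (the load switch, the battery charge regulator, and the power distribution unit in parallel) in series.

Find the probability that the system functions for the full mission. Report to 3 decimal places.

R(array deployment motor) = exp(−0.00110 × 250) = 0.75957
R(load switch) = exp(−0.000975 × 250) = 0.78368
R(battery charge regulator) = exp(−0.000255 × 250) = 0.93824
R(power distribution unit) = exp(−0.000256 × 250) = 0.93800
Parallel (load switch, battery charge regulator, and power distribution unit): 1 − (1 − 0.78368)(1 − 0.93824)(1 − 0.93800) = 0.99917
Series (array deployment motor and [0.99917]): 0.75957 × 0.99917 = 0.759

0.759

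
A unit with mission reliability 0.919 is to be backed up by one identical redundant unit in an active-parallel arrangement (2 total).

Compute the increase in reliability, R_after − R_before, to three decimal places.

R_before = 0.919
R_after = 1 − (1 − 0.919)^2 = 0.993
ΔR = 0.993 − 0.919 = 0.074

0.074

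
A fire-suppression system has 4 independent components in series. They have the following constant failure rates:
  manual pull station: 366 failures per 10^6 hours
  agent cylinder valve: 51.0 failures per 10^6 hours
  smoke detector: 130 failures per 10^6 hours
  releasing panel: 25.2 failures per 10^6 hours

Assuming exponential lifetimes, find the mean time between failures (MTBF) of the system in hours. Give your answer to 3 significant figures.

1750

Series of exponential components: λ_sys = Σ λ_i
λ_sys = 0.000366 + 0.0000510 + 0.000130 + 0.0000252 = 5.7220e-04 /h
MTBF = 1 / λ_sys = 1750 h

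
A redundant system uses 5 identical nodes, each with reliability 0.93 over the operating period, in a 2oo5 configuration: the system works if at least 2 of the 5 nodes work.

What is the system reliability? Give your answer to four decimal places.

0.9999

R = Σ_{i=2}^{5} C(5,i) p^i (1−p)^{5−i} with p = 0.93
C(5,2)·0.93^2·0.07^3 = 0.002967
C(5,3)·0.93^3·0.07^2 = 0.039413
C(5,4)·0.93^4·0.07^1 = 0.261818
C(5,5)·0.93^5·0.07^0 = 0.695688
Sum = 0.9999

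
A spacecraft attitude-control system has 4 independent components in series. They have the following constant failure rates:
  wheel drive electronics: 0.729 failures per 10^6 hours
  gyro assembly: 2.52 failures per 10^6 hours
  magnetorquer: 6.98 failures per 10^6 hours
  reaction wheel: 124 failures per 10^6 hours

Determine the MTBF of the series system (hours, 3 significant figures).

7450

Series of exponential components: λ_sys = Σ λ_i
λ_sys = 0.000000729 + 0.00000252 + 0.00000698 + 0.000124 = 1.3423e-04 /h
MTBF = 1 / λ_sys = 7450 h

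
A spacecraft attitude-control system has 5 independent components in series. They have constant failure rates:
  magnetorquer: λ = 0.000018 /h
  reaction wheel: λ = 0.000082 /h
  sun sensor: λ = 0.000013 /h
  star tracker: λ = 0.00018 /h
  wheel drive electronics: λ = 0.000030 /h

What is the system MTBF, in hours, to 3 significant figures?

Series of exponential components: λ_sys = Σ λ_i
λ_sys = 0.000018 + 0.000082 + 0.000013 + 0.00018 + 0.000030 = 3.2300e-04 /h
MTBF = 1 / λ_sys = 3100 h

3100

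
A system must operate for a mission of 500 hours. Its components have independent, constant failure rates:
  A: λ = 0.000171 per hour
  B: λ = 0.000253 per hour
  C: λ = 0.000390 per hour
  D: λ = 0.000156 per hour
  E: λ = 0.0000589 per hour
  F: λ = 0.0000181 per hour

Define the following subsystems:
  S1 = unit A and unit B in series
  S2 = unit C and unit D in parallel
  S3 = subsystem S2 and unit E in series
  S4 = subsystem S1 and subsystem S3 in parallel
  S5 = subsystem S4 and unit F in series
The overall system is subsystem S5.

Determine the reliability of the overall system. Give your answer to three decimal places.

R(A) = exp(−0.000171 × 500) = 0.91805
R(B) = exp(−0.000253 × 500) = 0.88117
R(C) = exp(−0.000390 × 500) = 0.82283
R(D) = exp(−0.000156 × 500) = 0.92496
R(E) = exp(−0.0000589 × 500) = 0.97098
R(F) = exp(−0.0000181 × 500) = 0.99099
Series (A and B): 0.91805 × 0.88117 = 0.80896
Parallel (C and D): 1 − (1 − 0.82283)(1 − 0.92496) = 0.98671
Series ([0.98671] and E): 0.98671 × 0.97098 = 0.95808
Parallel ([0.80896] and [0.95808]): 1 − (1 − 0.80896)(1 − 0.95808) = 0.99199
Series ([0.99199] and F): 0.99199 × 0.99099 = 0.983

0.983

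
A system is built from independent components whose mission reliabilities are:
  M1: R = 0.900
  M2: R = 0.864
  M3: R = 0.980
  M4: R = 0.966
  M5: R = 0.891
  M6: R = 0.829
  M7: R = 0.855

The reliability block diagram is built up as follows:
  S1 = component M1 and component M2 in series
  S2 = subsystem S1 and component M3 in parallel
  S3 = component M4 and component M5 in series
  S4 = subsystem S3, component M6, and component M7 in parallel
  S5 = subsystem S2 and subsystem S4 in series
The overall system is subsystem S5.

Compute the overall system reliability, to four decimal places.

Series (M1 and M2): 0.900000 × 0.864000 = 0.777600
Parallel ([0.777600] and M3): 1 − (1 − 0.777600)(1 − 0.980000) = 0.995552
Series (M4 and M5): 0.966000 × 0.891000 = 0.860706
Parallel ([0.860706], M6, and M7): 1 − (1 − 0.860706)(1 − 0.829000)(1 − 0.855000) = 0.996546
Series ([0.995552] and [0.996546]): 0.995552 × 0.996546 = 0.9921

0.9921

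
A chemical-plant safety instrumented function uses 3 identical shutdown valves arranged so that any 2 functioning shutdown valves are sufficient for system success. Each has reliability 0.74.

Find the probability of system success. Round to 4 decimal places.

0.8324

R = Σ_{i=2}^{3} C(3,i) p^i (1−p)^{3−i} with p = 0.74
C(3,2)·0.74^2·0.26^1 = 0.427128
C(3,3)·0.74^3·0.26^0 = 0.405224
Sum = 0.8324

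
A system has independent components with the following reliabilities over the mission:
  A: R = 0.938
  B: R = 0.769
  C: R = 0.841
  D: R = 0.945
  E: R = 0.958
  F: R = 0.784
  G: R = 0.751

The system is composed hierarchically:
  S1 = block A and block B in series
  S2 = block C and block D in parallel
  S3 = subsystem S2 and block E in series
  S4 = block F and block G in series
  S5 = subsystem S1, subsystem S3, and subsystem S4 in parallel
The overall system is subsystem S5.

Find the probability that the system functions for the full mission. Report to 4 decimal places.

0.9942

Series (A and B): 0.938000 × 0.769000 = 0.721322
Parallel (C and D): 1 − (1 − 0.841000)(1 − 0.945000) = 0.991255
Series ([0.991255] and E): 0.991255 × 0.958000 = 0.949622
Series (F and G): 0.784000 × 0.751000 = 0.588784
Parallel ([0.721322], [0.949622], and [0.588784]): 1 − (1 − 0.721322)(1 − 0.949622)(1 − 0.588784) = 0.9942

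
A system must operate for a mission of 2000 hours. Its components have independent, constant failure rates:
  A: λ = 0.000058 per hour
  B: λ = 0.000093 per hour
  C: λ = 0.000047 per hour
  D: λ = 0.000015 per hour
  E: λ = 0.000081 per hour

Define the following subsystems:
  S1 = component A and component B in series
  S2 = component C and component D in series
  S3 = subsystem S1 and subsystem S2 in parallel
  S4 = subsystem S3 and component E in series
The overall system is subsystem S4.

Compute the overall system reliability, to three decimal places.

0.825

R(A) = exp(−0.000058 × 2000) = 0.89048
R(B) = exp(−0.000093 × 2000) = 0.83027
R(C) = exp(−0.000047 × 2000) = 0.91028
R(D) = exp(−0.000015 × 2000) = 0.97045
R(E) = exp(−0.000081 × 2000) = 0.85044
Series (A and B): 0.89048 × 0.83027 = 0.73934
Series (C and D): 0.91028 × 0.97045 = 0.88338
Parallel ([0.73934] and [0.88338]): 1 − (1 − 0.73934)(1 − 0.88338) = 0.96960
Series ([0.96960] and E): 0.96960 × 0.85044 = 0.825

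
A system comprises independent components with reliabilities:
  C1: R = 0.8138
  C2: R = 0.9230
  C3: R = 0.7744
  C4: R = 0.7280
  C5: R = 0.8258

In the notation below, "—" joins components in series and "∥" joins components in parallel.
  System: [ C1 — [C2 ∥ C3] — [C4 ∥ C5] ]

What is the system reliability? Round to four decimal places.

0.7618

Parallel (C2 and C3): 1 − (1 − 0.923000)(1 − 0.774400) = 0.982629
Parallel (C4 and C5): 1 − (1 − 0.728000)(1 − 0.825800) = 0.952618
Series (C1, [0.982629], and [0.952618]): 0.813800 × 0.982629 × 0.952618 = 0.7618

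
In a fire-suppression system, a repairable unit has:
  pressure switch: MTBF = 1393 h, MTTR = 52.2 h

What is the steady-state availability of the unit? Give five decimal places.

A(pressure switch) = MTBF/(MTBF+MTTR) = 1393/(1393+52.2) = 0.96388

0.96388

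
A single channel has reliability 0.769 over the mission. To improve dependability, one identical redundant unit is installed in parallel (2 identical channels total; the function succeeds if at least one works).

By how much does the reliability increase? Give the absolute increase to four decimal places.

0.1776

R_before = 0.769
R_after = 1 − (1 − 0.769)^2 = 0.9466
ΔR = 0.9466 − 0.769 = 0.1776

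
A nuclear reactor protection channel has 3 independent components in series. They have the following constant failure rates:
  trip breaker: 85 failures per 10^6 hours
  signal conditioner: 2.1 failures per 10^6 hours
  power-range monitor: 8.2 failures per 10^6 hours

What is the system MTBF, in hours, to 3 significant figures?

Series of exponential components: λ_sys = Σ λ_i
λ_sys = 0.000085 + 0.0000021 + 0.0000082 = 9.5300e-05 /h
MTBF = 1 / λ_sys = 10500 h

10500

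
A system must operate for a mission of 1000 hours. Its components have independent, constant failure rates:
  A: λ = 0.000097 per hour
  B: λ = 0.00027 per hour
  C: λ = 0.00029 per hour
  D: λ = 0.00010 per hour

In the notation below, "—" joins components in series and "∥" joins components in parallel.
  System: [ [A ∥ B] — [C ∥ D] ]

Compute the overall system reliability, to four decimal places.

0.9547

R(A) = exp(−0.000097 × 1000) = 0.907556
R(B) = exp(−0.00027 × 1000) = 0.763379
R(C) = exp(−0.00029 × 1000) = 0.748264
R(D) = exp(−0.00010 × 1000) = 0.904837
Parallel (A and B): 1 − (1 − 0.907556)(1 − 0.763379) = 0.978126
Parallel (C and D): 1 − (1 − 0.748264)(1 − 0.904837) = 0.976044
Series ([0.978126] and [0.976044]): 0.978126 × 0.976044 = 0.9547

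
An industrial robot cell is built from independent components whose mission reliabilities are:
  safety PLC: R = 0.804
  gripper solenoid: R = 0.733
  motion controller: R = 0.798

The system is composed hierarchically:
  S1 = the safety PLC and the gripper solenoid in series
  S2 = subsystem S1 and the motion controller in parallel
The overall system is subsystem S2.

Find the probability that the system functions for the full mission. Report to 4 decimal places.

Series (safety PLC and gripper solenoid): 0.804000 × 0.733000 = 0.589332
Parallel ([0.589332] and motion controller): 1 − (1 − 0.589332)(1 − 0.798000) = 0.9170

0.9170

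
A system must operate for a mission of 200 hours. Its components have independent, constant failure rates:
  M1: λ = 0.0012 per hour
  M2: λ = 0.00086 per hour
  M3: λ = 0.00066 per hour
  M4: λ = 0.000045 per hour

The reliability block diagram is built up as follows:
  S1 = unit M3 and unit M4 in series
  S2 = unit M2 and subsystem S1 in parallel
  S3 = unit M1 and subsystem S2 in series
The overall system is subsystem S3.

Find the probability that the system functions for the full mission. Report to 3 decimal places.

R(M1) = exp(−0.0012 × 200) = 0.78663
R(M2) = exp(−0.00086 × 200) = 0.84198
R(M3) = exp(−0.00066 × 200) = 0.87634
R(M4) = exp(−0.000045 × 200) = 0.99104
Series (M3 and M4): 0.87634 × 0.99104 = 0.86849
Parallel (M2 and [0.86849]): 1 − (1 − 0.84198)(1 − 0.86849) = 0.97922
Series (M1 and [0.97922]): 0.78663 × 0.97922 = 0.770

0.770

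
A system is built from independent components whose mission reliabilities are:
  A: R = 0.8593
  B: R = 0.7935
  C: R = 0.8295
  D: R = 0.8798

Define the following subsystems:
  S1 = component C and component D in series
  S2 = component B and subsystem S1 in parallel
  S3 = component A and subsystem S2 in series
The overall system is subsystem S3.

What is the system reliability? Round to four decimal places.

Series (C and D): 0.829500 × 0.879800 = 0.729794
Parallel (B and [0.729794]): 1 − (1 − 0.793500)(1 − 0.729794) = 0.944202
Series (A and [0.944202]): 0.859300 × 0.944202 = 0.8114

0.8114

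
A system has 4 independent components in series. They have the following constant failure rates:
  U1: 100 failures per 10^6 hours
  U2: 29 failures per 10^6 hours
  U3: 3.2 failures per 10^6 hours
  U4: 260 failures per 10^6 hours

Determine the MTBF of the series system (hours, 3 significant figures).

2550

Series of exponential components: λ_sys = Σ λ_i
λ_sys = 0.00010 + 0.000029 + 0.0000032 + 0.00026 = 3.9220e-04 /h
MTBF = 1 / λ_sys = 2550 h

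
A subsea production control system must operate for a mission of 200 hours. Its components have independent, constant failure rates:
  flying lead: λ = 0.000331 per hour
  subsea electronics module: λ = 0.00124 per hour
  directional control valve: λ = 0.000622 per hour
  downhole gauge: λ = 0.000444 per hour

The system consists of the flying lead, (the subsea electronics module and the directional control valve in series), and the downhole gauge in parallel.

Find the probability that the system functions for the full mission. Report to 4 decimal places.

0.9983

R(flying lead) = exp(−0.000331 × 200) = 0.935944
R(subsea electronics module) = exp(−0.00124 × 200) = 0.780360
R(directional control valve) = exp(−0.000622 × 200) = 0.883027
R(downhole gauge) = exp(−0.000444 × 200) = 0.915029
Series (subsea electronics module and directional control valve): 0.780360 × 0.883027 = 0.689079
Parallel (flying lead, [0.689079], and downhole gauge): 1 − (1 − 0.935944)(1 − 0.689079)(1 − 0.915029) = 0.9983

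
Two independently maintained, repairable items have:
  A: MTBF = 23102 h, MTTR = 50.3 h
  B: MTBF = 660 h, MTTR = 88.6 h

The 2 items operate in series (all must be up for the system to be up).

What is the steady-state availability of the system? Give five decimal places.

0.87973

A(A) = MTBF/(MTBF+MTTR) = 23102/(23102+50.3) = 0.997827
A(B) = MTBF/(MTBF+MTTR) = 660/(660+88.6) = 0.881646
Series availability: 0.997827 × 0.881646 = 0.87973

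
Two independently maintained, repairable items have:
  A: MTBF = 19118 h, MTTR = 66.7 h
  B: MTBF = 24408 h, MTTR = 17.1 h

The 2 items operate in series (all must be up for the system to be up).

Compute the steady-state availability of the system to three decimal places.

0.996

A(A) = MTBF/(MTBF+MTTR) = 19118/(19118+66.7) = 0.996523
A(B) = MTBF/(MTBF+MTTR) = 24408/(24408+17.1) = 0.999300
Series availability: 0.996523 × 0.999300 = 0.996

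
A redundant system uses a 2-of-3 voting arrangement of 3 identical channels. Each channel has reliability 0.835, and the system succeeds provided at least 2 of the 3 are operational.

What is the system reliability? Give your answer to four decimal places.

0.9273

R = Σ_{i=2}^{3} C(3,i) p^i (1−p)^{3−i} with p = 0.835
C(3,2)·0.835^2·0.165^1 = 0.345126
C(3,3)·0.835^3·0.165^0 = 0.582183
Sum = 0.9273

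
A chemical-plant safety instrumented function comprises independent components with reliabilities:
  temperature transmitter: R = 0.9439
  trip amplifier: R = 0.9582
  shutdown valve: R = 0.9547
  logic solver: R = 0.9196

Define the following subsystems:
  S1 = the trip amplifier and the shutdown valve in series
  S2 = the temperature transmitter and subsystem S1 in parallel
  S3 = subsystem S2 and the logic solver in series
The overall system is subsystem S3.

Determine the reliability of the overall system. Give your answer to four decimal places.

Series (trip amplifier and shutdown valve): 0.958200 × 0.954700 = 0.914794
Parallel (temperature transmitter and [0.914794]): 1 − (1 − 0.943900)(1 − 0.914794) = 0.995220
Series ([0.995220] and logic solver): 0.995220 × 0.919600 = 0.9152

0.9152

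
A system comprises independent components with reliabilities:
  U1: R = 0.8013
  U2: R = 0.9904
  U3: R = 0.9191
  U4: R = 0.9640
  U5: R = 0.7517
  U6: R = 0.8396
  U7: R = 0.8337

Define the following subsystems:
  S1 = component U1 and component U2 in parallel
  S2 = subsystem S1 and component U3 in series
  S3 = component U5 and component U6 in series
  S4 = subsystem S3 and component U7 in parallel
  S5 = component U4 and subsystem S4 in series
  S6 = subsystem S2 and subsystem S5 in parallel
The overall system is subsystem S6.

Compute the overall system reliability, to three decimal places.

Parallel (U1 and U2): 1 − (1 − 0.80130)(1 − 0.99040) = 0.99809
Series ([0.99809] and U3): 0.99809 × 0.91910 = 0.91734
Series (U5 and U6): 0.75170 × 0.83960 = 0.63113
Parallel ([0.63113] and U7): 1 − (1 − 0.63113)(1 − 0.83370) = 0.93866
Series (U4 and [0.93866]): 0.96400 × 0.93866 = 0.90487
Parallel ([0.91734] and [0.90487]): 1 − (1 − 0.91734)(1 − 0.90487) = 0.992

0.992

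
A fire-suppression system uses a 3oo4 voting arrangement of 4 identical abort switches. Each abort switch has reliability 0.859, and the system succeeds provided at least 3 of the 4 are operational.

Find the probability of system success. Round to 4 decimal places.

0.9020

R = Σ_{i=3}^{4} C(4,i) p^i (1−p)^{4−i} with p = 0.859
C(4,3)·0.859^3·0.141^1 = 0.357486
C(4,4)·0.859^4·0.141^0 = 0.544468
Sum = 0.9020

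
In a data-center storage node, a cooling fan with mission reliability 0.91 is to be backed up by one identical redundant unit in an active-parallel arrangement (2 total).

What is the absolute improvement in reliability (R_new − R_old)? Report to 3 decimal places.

R_before = 0.91
R_after = 1 − (1 − 0.91)^2 = 0.992
ΔR = 0.992 − 0.91 = 0.082

0.082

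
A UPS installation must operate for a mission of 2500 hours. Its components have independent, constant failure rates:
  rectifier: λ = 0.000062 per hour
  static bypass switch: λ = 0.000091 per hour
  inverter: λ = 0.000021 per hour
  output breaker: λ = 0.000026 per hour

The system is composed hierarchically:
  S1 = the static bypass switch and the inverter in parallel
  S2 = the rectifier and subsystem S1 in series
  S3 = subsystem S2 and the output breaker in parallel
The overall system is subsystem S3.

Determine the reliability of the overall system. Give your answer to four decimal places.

0.9904

R(rectifier) = exp(−0.000062 × 2500) = 0.856415
R(static bypass switch) = exp(−0.000091 × 2500) = 0.796522
R(inverter) = exp(−0.000021 × 2500) = 0.948854
R(output breaker) = exp(−0.000026 × 2500) = 0.937067
Parallel (static bypass switch and inverter): 1 − (1 − 0.796522)(1 − 0.948854) = 0.989593
Series (rectifier and [0.989593]): 0.856415 × 0.989593 = 0.847502
Parallel ([0.847502] and output breaker): 1 − (1 − 0.847502)(1 − 0.937067) = 0.9904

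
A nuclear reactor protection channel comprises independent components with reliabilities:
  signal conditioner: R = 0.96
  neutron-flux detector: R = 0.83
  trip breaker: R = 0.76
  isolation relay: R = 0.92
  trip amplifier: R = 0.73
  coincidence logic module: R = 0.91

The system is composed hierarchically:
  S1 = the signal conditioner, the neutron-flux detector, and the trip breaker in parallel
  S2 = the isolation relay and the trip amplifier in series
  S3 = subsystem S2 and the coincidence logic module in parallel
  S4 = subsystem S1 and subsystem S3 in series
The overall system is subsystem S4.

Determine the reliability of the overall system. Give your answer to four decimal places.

Parallel (signal conditioner, neutron-flux detector, and trip breaker): 1 − (1 − 0.960000)(1 − 0.830000)(1 − 0.760000) = 0.998368
Series (isolation relay and trip amplifier): 0.920000 × 0.730000 = 0.671600
Parallel ([0.671600] and coincidence logic module): 1 − (1 − 0.671600)(1 − 0.910000) = 0.970444
Series ([0.998368] and [0.970444]): 0.998368 × 0.970444 = 0.9689

0.9689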